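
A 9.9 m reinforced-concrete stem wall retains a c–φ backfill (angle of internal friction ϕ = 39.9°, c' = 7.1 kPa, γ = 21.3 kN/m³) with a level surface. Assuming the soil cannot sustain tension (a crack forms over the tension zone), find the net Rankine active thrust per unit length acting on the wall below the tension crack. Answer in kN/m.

K_a = 0.2184; √K_a = 0.4674.
Tension-crack depth z_c = 2c/(γ√K_a) = 2×7.1/(21.3×0.4674) = 1.426 m.
σ_a at base = K_a γ H − 2c√K_a = 0.2184×21.3×9.9 − 2×7.1×0.4674 = 39.42 kPa.
P_a = ½ × 39.42 × (H − z_c) = 0.5×39.42×8.474 = 167.0 kN/m.

167 kN/m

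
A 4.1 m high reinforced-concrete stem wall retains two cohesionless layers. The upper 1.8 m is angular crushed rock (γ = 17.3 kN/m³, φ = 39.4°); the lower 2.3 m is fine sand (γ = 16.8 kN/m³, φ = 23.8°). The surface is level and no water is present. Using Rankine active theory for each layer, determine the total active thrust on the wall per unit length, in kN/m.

K_a1 = tan²(45°−39.4°/2) = 0.2234; K_a2 = tan²(45°−23.8°/2) = 0.4250.
Layer 1: σ at base = K_a1 γ₁ h₁ = 6.958 kPa; P₁ = ½×6.958×1.8 = 6.262.
Layer 2: σ_v at top = γ₁h₁ = 31.14; σ_h top = K_a2×31.14 = 13.23; σ_h base = K_a2×(31.14+16.8×2.3) = 29.65.
P₂ = ½(13.23+29.65)×2.3 = 49.32. Total P_a = 6.262+49.32 = 55.58 kN/m.

55.6 kN/m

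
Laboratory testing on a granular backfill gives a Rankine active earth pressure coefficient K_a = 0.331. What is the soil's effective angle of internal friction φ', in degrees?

30.2°

K_a = tan²(45° − φ/2) ⇒ 45° − φ/2 = arctan(√0.331) = 29.91°.
φ = 2(45° − 29.91°) = 30.17°.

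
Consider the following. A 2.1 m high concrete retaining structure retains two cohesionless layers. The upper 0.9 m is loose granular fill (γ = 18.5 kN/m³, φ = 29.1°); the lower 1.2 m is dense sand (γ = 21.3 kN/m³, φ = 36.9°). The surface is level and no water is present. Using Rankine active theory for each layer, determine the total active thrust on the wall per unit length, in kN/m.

K_a1 = tan²(45°−29.1°/2) = 0.3456; K_a2 = tan²(45°−36.9°/2) = 0.2497.
Layer 1: σ at base = K_a1 γ₁ h₁ = 5.754 kPa; P₁ = ½×5.754×0.9 = 2.589.
Layer 2: σ_v at top = γ₁h₁ = 16.65; σ_h top = K_a2×16.65 = 4.157; σ_h base = K_a2×(16.65+21.3×1.2) = 10.54.
P₂ = ½(4.157+10.54)×1.2 = 8.817. Total P_a = 2.589+8.817 = 11.41 kN/m.

11.4 kN/m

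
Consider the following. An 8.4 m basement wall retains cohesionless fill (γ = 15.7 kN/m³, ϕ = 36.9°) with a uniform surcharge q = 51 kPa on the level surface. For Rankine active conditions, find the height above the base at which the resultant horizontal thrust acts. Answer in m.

3.41 m

K_a = 0.2497.
Triangular part P₁ = ½K_aγH² = 138.3 at H/3 = 2.800 m; rectangular part P₂ = K_a q H = 107.0 at H/2 = 4.200 m.
ȳ = (P₁·2.800 + P₂·4.200)/(P₁+P₂) = 3.411 m.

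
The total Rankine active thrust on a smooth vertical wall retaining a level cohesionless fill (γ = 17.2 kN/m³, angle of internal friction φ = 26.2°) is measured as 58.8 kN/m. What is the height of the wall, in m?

4.20 m

K_a = 0.3874. P_a = ½ K_a γ H² ⇒ H = √(2P_a/(K_a γ)).
H = √(2×58.8/(0.3874×17.2)) = 4.201 m.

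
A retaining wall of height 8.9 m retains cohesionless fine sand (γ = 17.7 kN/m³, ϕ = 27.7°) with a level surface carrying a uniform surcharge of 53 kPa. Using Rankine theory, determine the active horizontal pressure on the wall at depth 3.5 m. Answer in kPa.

K_a = (1 − sin φ)/(1 + sin φ) = 0.3653.
σ_v = γz + q = 17.7 × 3.5 + 53 = 114.9 kPa.
σ_h = K_a σ_v = 0.3653 × 114.9 = 42.00 kPa.

42.0 kPa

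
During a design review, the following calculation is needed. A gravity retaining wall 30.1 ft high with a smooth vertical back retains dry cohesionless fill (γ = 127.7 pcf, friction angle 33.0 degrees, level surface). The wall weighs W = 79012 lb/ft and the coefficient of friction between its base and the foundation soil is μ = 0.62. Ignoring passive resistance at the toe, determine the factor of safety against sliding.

2.87

K_a = tan²(45° − 33.0°/2) = 0.2948.
P_a = ½K_aγH² = 0.5×0.2948×127.7×30.1² = 17050 lb/ft, acting at H/3 = 10.03 ft above the base.
FS_sliding = μW / P_a = 0.62×79012 / 17050 = 2.873.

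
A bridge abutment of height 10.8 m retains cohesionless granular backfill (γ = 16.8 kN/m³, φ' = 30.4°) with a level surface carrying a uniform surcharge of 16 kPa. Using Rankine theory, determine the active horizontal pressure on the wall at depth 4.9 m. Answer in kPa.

32.2 kPa

K_a = (1 − sin φ)/(1 + sin φ) = 0.3280.
σ_v = γz + q = 16.8 × 4.9 + 16 = 98.32 kPa.
σ_h = K_a σ_v = 0.3280 × 98.32 = 32.25 kPa.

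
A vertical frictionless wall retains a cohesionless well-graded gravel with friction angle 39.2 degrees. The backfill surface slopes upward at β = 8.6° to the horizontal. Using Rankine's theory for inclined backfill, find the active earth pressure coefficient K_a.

0.231

K_a = cos β · (cos β − √(cos²β − cos²φ)) / (cos β + √(cos²β − cos²φ)).
cos β = 0.9888, cos φ = 0.7749, √(cos²β − cos²φ) = 0.6141.
K_a = 0.9888 × (0.9888 − 0.6141)/(0.9888 + 0.6141) = 0.2311.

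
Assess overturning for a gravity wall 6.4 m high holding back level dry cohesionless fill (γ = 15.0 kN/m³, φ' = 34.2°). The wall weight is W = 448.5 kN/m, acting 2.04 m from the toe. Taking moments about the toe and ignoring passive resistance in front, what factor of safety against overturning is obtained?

4.98

K_a = tan²(45° − 34.2°/2) = 0.2803.
P_a = ½K_aγH² = 0.5×0.2803×15.0×6.4² = 86.12 kN/m, acting at H/3 = 2.133 m above the base.
Overturning moment M_o = P_a × H/3 = 86.12 × 2.133 = 183.7.
Resisting moment M_r = W × 2.04 = 448.5 × 2.04 = 914.9.
FS_overturning = M_r/M_o = 914.9/183.7 = 4.980.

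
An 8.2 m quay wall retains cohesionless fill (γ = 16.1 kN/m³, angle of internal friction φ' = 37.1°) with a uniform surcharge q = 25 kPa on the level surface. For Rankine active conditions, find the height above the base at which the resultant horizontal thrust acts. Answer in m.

3.11 m

K_a = 0.2475.
Triangular part P₁ = ½K_aγH² = 134.0 at H/3 = 2.733 m; rectangular part P₂ = K_a q H = 50.74 at H/2 = 4.100 m.
ȳ = (P₁·2.733 + P₂·4.100)/(P₁+P₂) = 3.109 m.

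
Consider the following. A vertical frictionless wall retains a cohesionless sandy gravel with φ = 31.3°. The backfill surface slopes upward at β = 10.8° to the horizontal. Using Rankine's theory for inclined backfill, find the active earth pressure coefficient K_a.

0.333

K_a = cos β · (cos β − √(cos²β − cos²φ)) / (cos β + √(cos²β − cos²φ)).
cos β = 0.9823, cos φ = 0.8545, √(cos²β − cos²φ) = 0.4845.
K_a = 0.9823 × (0.9823 − 0.4845)/(0.9823 + 0.4845) = 0.3333.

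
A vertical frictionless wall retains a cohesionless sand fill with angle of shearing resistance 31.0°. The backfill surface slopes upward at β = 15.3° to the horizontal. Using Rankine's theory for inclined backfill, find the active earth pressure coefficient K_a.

K_a = cos β · (cos β − √(cos²β − cos²φ)) / (cos β + √(cos²β − cos²φ)).
cos β = 0.9646, cos φ = 0.8572, √(cos²β − cos²φ) = 0.4423.
K_a = 0.9646 × (0.9646 − 0.4423)/(0.9646 + 0.4423) = 0.3581.

0.358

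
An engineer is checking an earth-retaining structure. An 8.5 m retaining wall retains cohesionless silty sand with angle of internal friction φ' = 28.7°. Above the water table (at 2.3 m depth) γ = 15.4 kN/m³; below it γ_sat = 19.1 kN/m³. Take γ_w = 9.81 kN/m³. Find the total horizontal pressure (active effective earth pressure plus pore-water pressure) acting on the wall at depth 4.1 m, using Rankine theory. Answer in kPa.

K_a = (1 − sin φ)/(1 + sin φ) = 0.3511.
γ' = 19.1 − 9.81 = 9.290 kN/m³.
Effective vertical stress at 4.1 m: σ'_v = 15.4×2.3 + 9.290×1.80 = 52.14 kPa.
σ'_h = K_a σ'_v = 0.3511 × 52.14 = 18.31 kPa; u = γ_w × 1.80 = 17.66 kPa.
Total σ_h = 18.31 + 17.66 = 35.97 kPa.

36.0 kPa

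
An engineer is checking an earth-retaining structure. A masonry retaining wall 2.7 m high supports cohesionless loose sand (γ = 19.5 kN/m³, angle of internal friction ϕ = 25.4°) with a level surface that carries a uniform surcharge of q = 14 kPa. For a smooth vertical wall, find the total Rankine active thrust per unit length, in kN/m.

43.5 kN/m

K_a = tan²(45° − φ/2) = 0.3996.
Soil triangle: ½ K_a γ H² = 0.5×0.3996×19.5×2.7² = 28.41 kN/m.
Surcharge rectangle: K_a q H = 0.3996×14×2.7 = 15.11 kN/m.
Total = 28.41 + 15.11 = 43.51 kN/m.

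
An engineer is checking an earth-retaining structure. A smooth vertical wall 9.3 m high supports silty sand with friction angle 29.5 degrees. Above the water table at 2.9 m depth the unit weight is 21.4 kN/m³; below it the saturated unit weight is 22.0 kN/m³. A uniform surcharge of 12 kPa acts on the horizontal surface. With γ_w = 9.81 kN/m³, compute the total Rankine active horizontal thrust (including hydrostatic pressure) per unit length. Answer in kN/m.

489 kN/m

K_a = tan²(45° − φ/2) = 0.3401.
γ' = 22.0 − 9.81 = 12.19 kN/m³. h₂ = H − d_w = 6.4 m.
σ'_h: at surface K_a·q = 4.081; at WT K_a(q+γd_w) = 25.19; at base K_a(q+γd_w+γ'h₂) = 51.72 kPa.
P₁ = ½(4.081+25.19)×2.9 = 42.44; P₂ = ½(25.19+51.72)×6.4 = 246.1; P_w = ½γ_w h₂² = 200.9.
Total = 42.44+246.1+200.9 = 489.5 kN/m.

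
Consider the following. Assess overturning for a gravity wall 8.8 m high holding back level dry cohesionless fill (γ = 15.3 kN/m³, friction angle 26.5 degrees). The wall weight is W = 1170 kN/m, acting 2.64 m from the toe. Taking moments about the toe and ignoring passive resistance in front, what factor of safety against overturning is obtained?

K_a = tan²(45° − 26.5°/2) = 0.3829.
P_a = ½K_aγH² = 0.5×0.3829×15.3×8.8² = 226.9 kN/m, acting at H/3 = 2.933 m above the base.
Overturning moment M_o = P_a × H/3 = 226.9 × 2.933 = 665.4.
Resisting moment M_r = W × 2.64 = 1170 × 2.64 = 3089.
FS_overturning = M_r/M_o = 3089/665.4 = 4.642.

4.64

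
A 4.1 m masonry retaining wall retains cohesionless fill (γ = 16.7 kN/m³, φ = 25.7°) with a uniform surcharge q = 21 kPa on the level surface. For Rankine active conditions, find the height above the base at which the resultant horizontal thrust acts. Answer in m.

K_a = 0.3950.
Triangular part P₁ = ½K_aγH² = 55.45 at H/3 = 1.367 m; rectangular part P₂ = K_a q H = 34.01 at H/2 = 2.050 m.
ȳ = (P₁·1.367 + P₂·2.050)/(P₁+P₂) = 1.626 m.

1.63 m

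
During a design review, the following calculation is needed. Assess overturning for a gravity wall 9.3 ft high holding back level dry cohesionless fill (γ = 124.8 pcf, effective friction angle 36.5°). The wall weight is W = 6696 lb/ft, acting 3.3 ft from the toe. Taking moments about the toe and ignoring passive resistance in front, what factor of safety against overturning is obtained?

5.20

K_a = tan²(45° − 36.5°/2) = 0.2541.
P_a = ½K_aγH² = 0.5×0.2541×124.8×9.3² = 1371 lb/ft, acting at H/3 = 3.100 ft above the base.
Overturning moment M_o = P_a × H/3 = 1371 × 3.100 = 4251.
Resisting moment M_r = W × 3.3 = 6696 × 3.3 = 22100.
FS_overturning = M_r/M_o = 22100/4251 = 5.199.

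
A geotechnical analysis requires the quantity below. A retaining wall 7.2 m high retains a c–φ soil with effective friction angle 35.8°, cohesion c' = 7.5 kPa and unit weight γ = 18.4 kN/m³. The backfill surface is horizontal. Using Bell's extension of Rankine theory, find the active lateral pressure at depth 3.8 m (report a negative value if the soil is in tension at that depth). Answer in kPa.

10.6 kPa

K_a = (1 − sin φ)/(1 + sin φ) = 0.2619.
σ_a = K_a γ z − 2c√K_a = 0.2619×18.4×3.8 − 2×7.5×0.5117 = 10.63 kPa.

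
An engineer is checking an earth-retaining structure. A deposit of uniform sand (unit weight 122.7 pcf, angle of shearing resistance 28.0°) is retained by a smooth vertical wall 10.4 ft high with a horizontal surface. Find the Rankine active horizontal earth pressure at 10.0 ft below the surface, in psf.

443 psf

K_a = (1 − sin φ)/(1 + sin φ) = 0.3610.
σ_h = K_a γ z = 0.3610 × 122.7 × 10.0 = 443.0 psf.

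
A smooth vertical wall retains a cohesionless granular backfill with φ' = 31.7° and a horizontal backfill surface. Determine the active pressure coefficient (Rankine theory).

0.311

K_a = (1 − sin φ)/(1 + sin φ) = (1 − sin 31.7°)/(1 + sin 31.7°) = 0.3111.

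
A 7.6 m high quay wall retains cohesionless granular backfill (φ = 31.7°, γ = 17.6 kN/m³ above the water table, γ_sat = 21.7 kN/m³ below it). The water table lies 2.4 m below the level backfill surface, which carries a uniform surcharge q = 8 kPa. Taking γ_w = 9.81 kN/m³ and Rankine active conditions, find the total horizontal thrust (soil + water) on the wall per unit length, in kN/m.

286 kN/m

K_a = tan²(45° − φ/2) = 0.3111.
γ' = 21.7 − 9.81 = 11.89 kN/m³. h₂ = H − d_w = 5.2 m.
σ'_h: at surface K_a·q = 2.489; at WT K_a(q+γd_w) = 15.63; at base K_a(q+γd_w+γ'h₂) = 34.86 kPa.
P₁ = ½(2.489+15.63)×2.4 = 21.74; P₂ = ½(15.63+34.86)×5.2 = 131.3; P_w = ½γ_w h₂² = 132.6.
Total = 21.74+131.3+132.6 = 285.6 kN/m.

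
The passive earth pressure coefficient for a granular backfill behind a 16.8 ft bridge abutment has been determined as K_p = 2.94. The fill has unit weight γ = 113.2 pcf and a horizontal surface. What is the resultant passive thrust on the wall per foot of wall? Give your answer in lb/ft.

47000 lb/ft

P = ½ K_p γ H² = 0.5 × 2.94 × 113.2 × 16.8² = 46970 lb/ft.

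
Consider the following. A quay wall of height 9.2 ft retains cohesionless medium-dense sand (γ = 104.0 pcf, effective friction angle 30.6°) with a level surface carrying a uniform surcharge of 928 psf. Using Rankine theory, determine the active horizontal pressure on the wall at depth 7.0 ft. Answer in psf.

K_a = (1 − sin φ)/(1 + sin φ) = 0.3253.
σ_v = γz + q = 104.0 × 7.0 + 928 = 1656 psf.
σ_h = K_a σ_v = 0.3253 × 1656 = 538.8 psf.

539 psf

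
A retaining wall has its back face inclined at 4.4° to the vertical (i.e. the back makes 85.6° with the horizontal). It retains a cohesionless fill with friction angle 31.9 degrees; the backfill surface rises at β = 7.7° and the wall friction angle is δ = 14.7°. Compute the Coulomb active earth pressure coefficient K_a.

0.343

K_a = sin²(α+φ) / [sin²α · sin(α−δ) · (1 + √{sin(φ+δ)sin(φ−β) / (sin(α−δ)sin(α+β))})²].
With α = 85.6°, φ = 31.9°, δ = 14.7°, β = 7.7°: K_a = 0.3433.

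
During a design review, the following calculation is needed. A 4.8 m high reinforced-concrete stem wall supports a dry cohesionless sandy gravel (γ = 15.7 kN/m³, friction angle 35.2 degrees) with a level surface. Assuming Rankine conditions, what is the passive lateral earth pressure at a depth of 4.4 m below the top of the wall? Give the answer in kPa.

257 kPa

K_p = (1 + sin φ)/(1 − sin φ) = 3.722.
σ_h = K_p γ z = 3.722 × 15.7 × 4.4 = 257.1 kPa.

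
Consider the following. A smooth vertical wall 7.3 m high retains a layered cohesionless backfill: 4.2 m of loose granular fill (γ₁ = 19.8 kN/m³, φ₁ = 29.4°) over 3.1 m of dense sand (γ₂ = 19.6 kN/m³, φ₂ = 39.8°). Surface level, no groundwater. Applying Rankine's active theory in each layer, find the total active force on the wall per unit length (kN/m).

137 kN/m

K_a1 = tan²(45°−29.4°/2) = 0.3415; K_a2 = tan²(45°−39.8°/2) = 0.2194.
Layer 1: σ at base = K_a1 γ₁ h₁ = 28.40 kPa; P₁ = ½×28.40×4.2 = 59.63.
Layer 2: σ_v at top = γ₁h₁ = 83.16; σ_h top = K_a2×83.16 = 18.25; σ_h base = K_a2×(83.16+19.6×3.1) = 31.58.
P₂ = ½(18.25+31.58)×3.1 = 77.23. Total P_a = 59.63+77.23 = 136.9 kN/m.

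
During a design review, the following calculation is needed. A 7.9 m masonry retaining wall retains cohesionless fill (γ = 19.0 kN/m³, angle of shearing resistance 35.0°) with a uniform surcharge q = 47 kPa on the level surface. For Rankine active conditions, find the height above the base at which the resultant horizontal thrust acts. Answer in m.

K_a = 0.2710.
Triangular part P₁ = ½K_aγH² = 160.7 at H/3 = 2.633 m; rectangular part P₂ = K_a q H = 100.6 at H/2 = 3.950 m.
ȳ = (P₁·2.633 + P₂·3.950)/(P₁+P₂) = 3.140 m.

3.14 m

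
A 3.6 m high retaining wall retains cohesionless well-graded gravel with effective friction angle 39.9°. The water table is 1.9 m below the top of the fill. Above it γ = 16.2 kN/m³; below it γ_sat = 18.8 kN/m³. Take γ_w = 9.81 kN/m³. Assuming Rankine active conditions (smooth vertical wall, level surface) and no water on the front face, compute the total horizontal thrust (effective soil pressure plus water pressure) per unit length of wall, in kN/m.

K_a = tan²(45° − φ/2) = 0.2184.
γ' = 18.8 − 9.81 = 8.990 kN/m³. Depth below WT = 1.7 m.
σ'_h at WT = K_a γ d_w = 6.723 kPa; at base = 6.723 + K_a γ' × 1.7 = 10.06 kPa.
P₁ (0–1.9 m) = ½×6.723×1.9 = 6.387. P₂ (1.9–3.6 m) = ½(6.723+10.06)×1.7 = 14.27.
P_w = ½ γ_w h₂² = 0.5×9.81×1.7² = 14.18. Total = 6.387+14.27+14.18 = 34.83 kN/m.

34.8 kN/m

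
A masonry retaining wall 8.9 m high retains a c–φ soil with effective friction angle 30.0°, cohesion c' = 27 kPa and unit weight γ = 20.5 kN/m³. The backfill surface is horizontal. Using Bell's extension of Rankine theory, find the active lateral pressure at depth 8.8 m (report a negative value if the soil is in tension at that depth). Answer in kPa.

29.0 kPa

K_a = (1 − sin φ)/(1 + sin φ) = 0.3333.
σ_a = K_a γ z − 2c√K_a = 0.3333×20.5×8.8 − 2×27×0.5774 = 28.96 kPa.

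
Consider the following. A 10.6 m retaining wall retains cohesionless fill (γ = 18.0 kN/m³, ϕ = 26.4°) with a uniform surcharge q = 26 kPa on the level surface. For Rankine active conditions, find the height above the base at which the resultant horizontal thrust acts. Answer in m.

3.91 m

K_a = 0.3844.
Triangular part P₁ = ½K_aγH² = 388.8 at H/3 = 3.533 m; rectangular part P₂ = K_a q H = 105.9 at H/2 = 5.300 m.
ȳ = (P₁·3.533 + P₂·5.300)/(P₁+P₂) = 3.912 m.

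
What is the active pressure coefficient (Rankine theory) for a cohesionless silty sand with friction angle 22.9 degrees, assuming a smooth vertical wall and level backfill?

K_a = (1 − sin φ)/(1 + sin φ) = (1 − sin 22.9°)/(1 + sin 22.9°) = 0.4398.

0.440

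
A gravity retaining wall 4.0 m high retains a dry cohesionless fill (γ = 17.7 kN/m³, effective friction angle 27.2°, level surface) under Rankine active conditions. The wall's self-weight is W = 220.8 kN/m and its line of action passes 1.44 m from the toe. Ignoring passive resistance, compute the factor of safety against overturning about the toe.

4.52

K_a = tan²(45° − 27.2°/2) = 0.3726.
P_a = ½K_aγH² = 0.5×0.3726×17.7×4.0² = 52.76 kN/m, acting at H/3 = 1.333 m above the base.
Overturning moment M_o = P_a × H/3 = 52.76 × 1.333 = 70.35.
Resisting moment M_r = W × 1.44 = 220.8 × 1.44 = 318.0.
FS_overturning = M_r/M_o = 318.0/70.35 = 4.520.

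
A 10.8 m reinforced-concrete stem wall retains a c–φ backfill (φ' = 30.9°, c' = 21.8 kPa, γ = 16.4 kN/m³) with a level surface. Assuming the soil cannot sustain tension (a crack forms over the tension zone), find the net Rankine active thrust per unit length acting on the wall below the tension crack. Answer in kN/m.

98.4 kN/m

K_a = 0.3214; √K_a = 0.5669.
Tension-crack depth z_c = 2c/(γ√K_a) = 2×21.8/(16.4×0.5669) = 4.689 m.
σ_a at base = K_a γ H − 2c√K_a = 0.3214×16.4×10.8 − 2×21.8×0.5669 = 32.21 kPa.
P_a = ½ × 32.21 × (H − z_c) = 0.5×32.21×6.111 = 98.41 kN/m.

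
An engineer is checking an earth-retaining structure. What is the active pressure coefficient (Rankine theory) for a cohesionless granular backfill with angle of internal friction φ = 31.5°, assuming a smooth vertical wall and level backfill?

K_a = tan²(45° − φ/2) = tan²(29.25°) = 0.3136.

0.314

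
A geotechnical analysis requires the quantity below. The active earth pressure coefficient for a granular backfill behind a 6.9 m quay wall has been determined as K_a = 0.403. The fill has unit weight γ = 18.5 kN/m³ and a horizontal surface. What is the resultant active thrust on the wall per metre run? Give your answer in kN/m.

177 kN/m

P = ½ K_a γ H² = 0.5 × 0.403 × 18.5 × 6.9² = 177.5 kN/m.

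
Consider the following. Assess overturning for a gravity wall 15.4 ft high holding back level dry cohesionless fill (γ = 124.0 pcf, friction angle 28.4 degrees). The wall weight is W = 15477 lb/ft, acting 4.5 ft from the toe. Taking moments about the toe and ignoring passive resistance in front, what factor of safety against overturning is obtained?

2.60

K_a = tan²(45° − 28.4°/2) = 0.3554.
P_a = ½K_aγH² = 0.5×0.3554×124.0×15.4² = 5225 lb/ft, acting at H/3 = 5.133 ft above the base.
Overturning moment M_o = P_a × H/3 = 5225 × 5.133 = 26820.
Resisting moment M_r = W × 4.5 = 15477 × 4.5 = 69650.
FS_overturning = M_r/M_o = 69650/26820 = 2.597.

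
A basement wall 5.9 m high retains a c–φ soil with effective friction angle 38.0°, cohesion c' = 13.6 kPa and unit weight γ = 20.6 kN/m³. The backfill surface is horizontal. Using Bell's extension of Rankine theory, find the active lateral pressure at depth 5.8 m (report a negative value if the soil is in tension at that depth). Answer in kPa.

15.2 kPa

K_a = (1 − sin φ)/(1 + sin φ) = 0.2379.
σ_a = K_a γ z − 2c√K_a = 0.2379×20.6×5.8 − 2×13.6×0.4877 = 15.16 kPa.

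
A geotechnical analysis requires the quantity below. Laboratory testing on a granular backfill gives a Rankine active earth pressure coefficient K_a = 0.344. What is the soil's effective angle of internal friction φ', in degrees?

K_a = tan²(45° − φ/2) ⇒ 45° − φ/2 = arctan(√0.344) = 30.39°.
φ = 2(45° − 30.39°) = 29.22°.

29.2°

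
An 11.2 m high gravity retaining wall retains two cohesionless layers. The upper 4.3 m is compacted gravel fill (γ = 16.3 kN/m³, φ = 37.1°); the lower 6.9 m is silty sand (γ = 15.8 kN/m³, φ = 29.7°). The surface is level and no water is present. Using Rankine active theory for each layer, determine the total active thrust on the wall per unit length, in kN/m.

327 kN/m

K_a1 = tan²(45°−37.1°/2) = 0.2475; K_a2 = tan²(45°−29.7°/2) = 0.3374.
Layer 1: σ at base = K_a1 γ₁ h₁ = 17.35 kPa; P₁ = ½×17.35×4.3 = 37.30.
Layer 2: σ_v at top = γ₁h₁ = 70.09; σ_h top = K_a2×70.09 = 23.65; σ_h base = K_a2×(70.09+15.8×6.9) = 60.43.
P₂ = ½(23.65+60.43)×6.9 = 290.1. Total P_a = 37.30+290.1 = 327.4 kN/m.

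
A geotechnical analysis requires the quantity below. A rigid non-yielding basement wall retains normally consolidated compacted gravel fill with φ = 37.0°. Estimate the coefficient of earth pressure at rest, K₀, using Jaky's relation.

K₀ = 1 − sin φ' = 1 − sin 37.0° = 0.3982.

0.398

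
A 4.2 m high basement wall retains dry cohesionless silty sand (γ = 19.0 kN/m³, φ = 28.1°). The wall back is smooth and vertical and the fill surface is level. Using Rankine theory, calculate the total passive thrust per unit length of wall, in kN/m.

466 kN/m

K_p = tan²(45° + φ/2) = 2.781.
P_p = ½ K_p γ H² = 0.5 × 2.781 × 19.0 × 4.2² = 466.0 kN/m.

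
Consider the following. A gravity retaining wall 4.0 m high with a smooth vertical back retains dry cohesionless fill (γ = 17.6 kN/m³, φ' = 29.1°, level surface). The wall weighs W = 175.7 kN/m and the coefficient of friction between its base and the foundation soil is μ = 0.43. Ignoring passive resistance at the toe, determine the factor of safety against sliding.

1.55

K_a = tan²(45° − 29.1°/2) = 0.3456.
P_a = ½K_aγH² = 0.5×0.3456×17.6×4.0² = 48.66 kN/m, acting at H/3 = 1.333 m above the base.
FS_sliding = μW / P_a = 0.43×175.7 / 48.66 = 1.553.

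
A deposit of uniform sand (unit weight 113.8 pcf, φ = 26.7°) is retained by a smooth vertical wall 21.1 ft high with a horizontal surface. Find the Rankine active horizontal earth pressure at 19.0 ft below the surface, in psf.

822 psf

K_a = (1 − sin φ)/(1 + sin φ) = 0.3800.
σ_h = K_a γ z = 0.3800 × 113.8 × 19.0 = 821.5 psf.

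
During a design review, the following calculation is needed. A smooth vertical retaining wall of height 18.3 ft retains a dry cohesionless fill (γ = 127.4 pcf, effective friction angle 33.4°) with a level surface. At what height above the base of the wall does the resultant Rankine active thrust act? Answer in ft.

K_a = 0.2899.
The pressure distribution is triangular, so the resultant acts at H/3 above the base = 18.3/3 = 6.100 ft.

6.10 ft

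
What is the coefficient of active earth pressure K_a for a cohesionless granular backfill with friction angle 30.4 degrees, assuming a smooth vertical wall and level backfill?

0.328

K_a = (1 − sin φ)/(1 + sin φ) = (1 − sin 30.4°)/(1 + sin 30.4°) = 0.3280.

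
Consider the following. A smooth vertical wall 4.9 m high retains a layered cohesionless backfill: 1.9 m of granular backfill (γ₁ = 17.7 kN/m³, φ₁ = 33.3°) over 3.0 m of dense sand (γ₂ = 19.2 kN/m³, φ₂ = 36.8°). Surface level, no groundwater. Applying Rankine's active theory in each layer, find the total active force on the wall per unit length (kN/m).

56.3 kN/m

K_a1 = tan²(45°−33.3°/2) = 0.2911; K_a2 = tan²(45°−36.8°/2) = 0.2508.
Layer 1: σ at base = K_a1 γ₁ h₁ = 9.791 kPa; P₁ = ½×9.791×1.9 = 9.301.
Layer 2: σ_v at top = γ₁h₁ = 33.63; σ_h top = K_a2×33.63 = 8.433; σ_h base = K_a2×(33.63+19.2×3.0) = 22.88.
P₂ = ½(8.433+22.88)×3.0 = 46.97. Total P_a = 9.301+46.97 = 56.27 kN/m.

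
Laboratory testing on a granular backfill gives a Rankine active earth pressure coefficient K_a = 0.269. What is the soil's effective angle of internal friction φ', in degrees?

K_a = tan²(45° − φ/2) ⇒ 45° − φ/2 = arctan(√0.269) = 27.41°.
φ = 2(45° − 27.41°) = 35.17°.

35.2°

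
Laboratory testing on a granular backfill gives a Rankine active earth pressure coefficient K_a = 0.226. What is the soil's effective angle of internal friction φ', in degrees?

39.1°

K_a = tan²(45° − φ/2) ⇒ 45° − φ/2 = arctan(√0.226) = 25.43°.
φ = 2(45° − 25.43°) = 39.15°.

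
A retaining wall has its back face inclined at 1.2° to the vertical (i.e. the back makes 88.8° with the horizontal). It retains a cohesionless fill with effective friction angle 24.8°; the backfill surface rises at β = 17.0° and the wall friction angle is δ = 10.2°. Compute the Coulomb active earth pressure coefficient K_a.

0.517

K_a = sin²(α+φ) / [sin²α · sin(α−δ) · (1 + √{sin(φ+δ)sin(φ−β) / (sin(α−δ)sin(α+β))})²].
With α = 88.8°, φ = 24.8°, δ = 10.2°, β = 17.0°: K_a = 0.5172.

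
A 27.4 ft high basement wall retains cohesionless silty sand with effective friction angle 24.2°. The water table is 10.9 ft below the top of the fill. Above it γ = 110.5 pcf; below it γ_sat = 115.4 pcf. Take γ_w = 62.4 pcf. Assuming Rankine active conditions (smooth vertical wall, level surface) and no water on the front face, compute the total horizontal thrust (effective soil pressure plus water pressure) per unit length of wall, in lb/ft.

K_a = tan²(45° − φ/2) = 0.4185.
γ' = 115.4 − 62.4 = 53.00 pcf. Depth below WT = 16.5 ft.
σ'_h at WT = K_a γ d_w = 504.1 psf; at base = 504.1 + K_a γ' × 16.5 = 870.1 psf.
P₁ (0–10.9 ft) = ½×504.1×10.9 = 2747. P₂ (10.9–27.4 ft) = ½(504.1+870.1)×16.5 = 11340.
P_w = ½ γ_w h₂² = 0.5×62.4×16.5² = 8494. Total = 2747+11340+8494 = 22580 lb/ft.

22600 lb/ft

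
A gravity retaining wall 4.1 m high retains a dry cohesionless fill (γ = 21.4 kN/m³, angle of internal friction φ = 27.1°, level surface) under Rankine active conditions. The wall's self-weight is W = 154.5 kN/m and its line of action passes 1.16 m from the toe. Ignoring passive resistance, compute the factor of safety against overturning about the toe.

K_a = tan²(45° − 27.1°/2) = 0.3741.
P_a = ½K_aγH² = 0.5×0.3741×21.4×4.1² = 67.28 kN/m, acting at H/3 = 1.367 m above the base.
Overturning moment M_o = P_a × H/3 = 67.28 × 1.367 = 91.95.
Resisting moment M_r = W × 1.16 = 154.5 × 1.16 = 179.2.
FS_overturning = M_r/M_o = 179.2/91.95 = 1.949.

1.95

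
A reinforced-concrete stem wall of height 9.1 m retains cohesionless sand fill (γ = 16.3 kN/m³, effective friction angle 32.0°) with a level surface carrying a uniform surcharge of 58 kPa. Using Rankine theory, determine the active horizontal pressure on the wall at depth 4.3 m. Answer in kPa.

39.4 kPa

K_a = (1 − sin φ)/(1 + sin φ) = 0.3073.
σ_v = γz + q = 16.3 × 4.3 + 58 = 128.1 kPa.
σ_h = K_a σ_v = 0.3073 × 128.1 = 39.36 kPa.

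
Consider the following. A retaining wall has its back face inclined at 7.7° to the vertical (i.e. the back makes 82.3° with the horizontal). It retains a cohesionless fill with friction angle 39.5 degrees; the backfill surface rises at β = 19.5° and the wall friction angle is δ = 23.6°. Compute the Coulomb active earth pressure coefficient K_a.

K_a = sin²(α+φ) / [sin²α · sin(α−δ) · (1 + √{sin(φ+δ)sin(φ−β) / (sin(α−δ)sin(α+β))})²].
With α = 82.3°, φ = 39.5°, δ = 23.6°, β = 19.5°: K_a = 0.3346.

0.335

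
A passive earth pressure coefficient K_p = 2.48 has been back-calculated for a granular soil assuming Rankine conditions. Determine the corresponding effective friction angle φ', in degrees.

25.2°

K_p = (1+sin φ)/(1−sin φ) ⇒ sin φ = (K_p − 1)/(K_p + 1) = 0.4253.
φ = arcsin(0.4253) = 25.17°.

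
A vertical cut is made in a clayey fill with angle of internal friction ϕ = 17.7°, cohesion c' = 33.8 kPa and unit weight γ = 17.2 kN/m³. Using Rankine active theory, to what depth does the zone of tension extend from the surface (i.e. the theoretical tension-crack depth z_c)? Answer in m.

K_a = tan²(45° − 17.7°/2) = 0.5337; √K_a = 0.7306.
The active pressure is zero where K_a γ z = 2c√K_a, so z_c = 2c/(γ√K_a) = 2×33.8/(17.2×0.7306) = 5.380 m.

5.38 m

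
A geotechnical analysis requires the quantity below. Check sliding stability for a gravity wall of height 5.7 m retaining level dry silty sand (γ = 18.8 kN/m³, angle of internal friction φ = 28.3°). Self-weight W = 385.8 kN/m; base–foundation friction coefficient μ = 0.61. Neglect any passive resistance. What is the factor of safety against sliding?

K_a = tan²(45° − 28.3°/2) = 0.3568.
P_a = ½K_aγH² = 0.5×0.3568×18.8×5.7² = 109.0 kN/m, acting at H/3 = 1.900 m above the base.
FS_sliding = μW / P_a = 0.61×385.8 / 109.0 = 2.160.

2.16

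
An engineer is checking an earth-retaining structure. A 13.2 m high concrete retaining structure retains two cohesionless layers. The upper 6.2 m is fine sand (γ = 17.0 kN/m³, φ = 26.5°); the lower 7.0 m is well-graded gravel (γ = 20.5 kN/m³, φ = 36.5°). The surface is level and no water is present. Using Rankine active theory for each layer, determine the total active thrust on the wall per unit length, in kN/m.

440 kN/m

K_a1 = tan²(45°−26.5°/2) = 0.3829; K_a2 = tan²(45°−36.5°/2) = 0.2541.
Layer 1: σ at base = K_a1 γ₁ h₁ = 40.36 kPa; P₁ = ½×40.36×6.2 = 125.1.
Layer 2: σ_v at top = γ₁h₁ = 105.4; σ_h top = K_a2×105.4 = 26.78; σ_h base = K_a2×(105.4+20.5×7.0) = 63.23.
P₂ = ½(26.78+63.23)×7.0 = 315.0. Total P_a = 125.1+315.0 = 440.2 kN/m.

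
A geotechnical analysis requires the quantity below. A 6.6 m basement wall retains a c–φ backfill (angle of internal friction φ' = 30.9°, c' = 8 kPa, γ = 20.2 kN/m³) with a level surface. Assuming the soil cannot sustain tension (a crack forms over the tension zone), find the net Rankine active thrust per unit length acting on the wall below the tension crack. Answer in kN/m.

87.9 kN/m

K_a = 0.3214; √K_a = 0.5669.
Tension-crack depth z_c = 2c/(γ√K_a) = 2×8/(20.2×0.5669) = 1.397 m.
σ_a at base = K_a γ H − 2c√K_a = 0.3214×20.2×6.6 − 2×8×0.5669 = 33.78 kPa.
P_a = ½ × 33.78 × (H − z_c) = 0.5×33.78×5.203 = 87.87 kN/m.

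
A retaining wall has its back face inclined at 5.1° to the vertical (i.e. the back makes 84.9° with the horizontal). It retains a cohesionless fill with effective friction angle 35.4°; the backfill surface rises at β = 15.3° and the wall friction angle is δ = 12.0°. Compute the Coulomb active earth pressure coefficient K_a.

0.341

K_a = sin²(α+φ) / [sin²α · sin(α−δ) · (1 + √{sin(φ+δ)sin(φ−β) / (sin(α−δ)sin(α+β))})²].
With α = 84.9°, φ = 35.4°, δ = 12.0°, β = 15.3°: K_a = 0.3409.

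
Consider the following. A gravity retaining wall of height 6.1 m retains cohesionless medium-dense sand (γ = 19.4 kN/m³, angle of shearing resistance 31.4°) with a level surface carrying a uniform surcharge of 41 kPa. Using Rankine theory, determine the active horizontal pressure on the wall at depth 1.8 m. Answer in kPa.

K_a = (1 − sin φ)/(1 + sin φ) = 0.3149.
σ_v = γz + q = 19.4 × 1.8 + 41 = 75.92 kPa.
σ_h = K_a σ_v = 0.3149 × 75.92 = 23.91 kPa.

23.9 kPa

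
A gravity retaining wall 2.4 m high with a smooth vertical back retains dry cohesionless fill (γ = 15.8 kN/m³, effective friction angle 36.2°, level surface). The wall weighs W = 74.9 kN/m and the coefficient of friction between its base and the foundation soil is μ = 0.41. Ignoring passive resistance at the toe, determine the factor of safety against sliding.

2.62

K_a = tan²(45° − 36.2°/2) = 0.2574.
P_a = ½K_aγH² = 0.5×0.2574×15.8×2.4² = 11.71 kN/m, acting at H/3 = 0.8000 m above the base.
FS_sliding = μW / P_a = 0.41×74.9 / 11.71 = 2.622.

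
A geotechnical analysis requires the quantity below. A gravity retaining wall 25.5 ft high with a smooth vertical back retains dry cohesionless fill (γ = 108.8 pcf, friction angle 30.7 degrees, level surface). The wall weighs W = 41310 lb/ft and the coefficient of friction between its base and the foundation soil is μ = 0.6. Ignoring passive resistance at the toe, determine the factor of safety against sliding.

2.16

K_a = tan²(45° − 30.7°/2) = 0.3240.
P_a = ½K_aγH² = 0.5×0.3240×108.8×25.5² = 11460 lb/ft, acting at H/3 = 8.500 ft above the base.
FS_sliding = μW / P_a = 0.6×41310 / 11460 = 2.162.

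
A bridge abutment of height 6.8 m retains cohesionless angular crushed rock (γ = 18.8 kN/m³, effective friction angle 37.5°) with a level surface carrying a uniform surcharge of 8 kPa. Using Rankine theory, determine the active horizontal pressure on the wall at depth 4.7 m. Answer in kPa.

K_a = (1 − sin φ)/(1 + sin φ) = 0.2432.
σ_v = γz + q = 18.8 × 4.7 + 8 = 96.36 kPa.
σ_h = K_a σ_v = 0.2432 × 96.36 = 23.43 kPa.

23.4 kPa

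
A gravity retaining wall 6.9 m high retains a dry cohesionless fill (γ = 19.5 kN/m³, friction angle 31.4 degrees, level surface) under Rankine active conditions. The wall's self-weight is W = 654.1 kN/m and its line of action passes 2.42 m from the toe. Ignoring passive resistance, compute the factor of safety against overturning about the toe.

4.71

K_a = tan²(45° − 31.4°/2) = 0.3149.
P_a = ½K_aγH² = 0.5×0.3149×19.5×6.9² = 146.2 kN/m, acting at H/3 = 2.300 m above the base.
Overturning moment M_o = P_a × H/3 = 146.2 × 2.300 = 336.2.
Resisting moment M_r = W × 2.42 = 654.1 × 2.42 = 1583.
FS_overturning = M_r/M_o = 1583/336.2 = 4.708.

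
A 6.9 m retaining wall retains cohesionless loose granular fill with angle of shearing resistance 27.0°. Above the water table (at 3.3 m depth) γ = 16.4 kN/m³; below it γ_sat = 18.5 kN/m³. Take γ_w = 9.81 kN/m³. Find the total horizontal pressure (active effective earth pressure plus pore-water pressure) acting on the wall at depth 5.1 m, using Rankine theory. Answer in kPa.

K_a = (1 − sin φ)/(1 + sin φ) = 0.3755.
γ' = 18.5 − 9.81 = 8.690 kN/m³.
Effective vertical stress at 5.1 m: σ'_v = 16.4×3.3 + 8.690×1.80 = 69.76 kPa.
σ'_h = K_a σ'_v = 0.3755 × 69.76 = 26.20 kPa; u = γ_w × 1.80 = 17.66 kPa.
Total σ_h = 26.20 + 17.66 = 43.86 kPa.

43.9 kPa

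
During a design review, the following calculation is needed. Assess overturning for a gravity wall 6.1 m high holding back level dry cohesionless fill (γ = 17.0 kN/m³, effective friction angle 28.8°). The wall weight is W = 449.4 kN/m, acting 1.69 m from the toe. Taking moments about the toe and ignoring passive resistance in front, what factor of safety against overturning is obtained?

3.38

K_a = tan²(45° − 28.8°/2) = 0.3498.
P_a = ½K_aγH² = 0.5×0.3498×17.0×6.1² = 110.6 kN/m, acting at H/3 = 2.033 m above the base.
Overturning moment M_o = P_a × H/3 = 110.6 × 2.033 = 224.9.
Resisting moment M_r = W × 1.69 = 449.4 × 1.69 = 759.5.
FS_overturning = M_r/M_o = 759.5/224.9 = 3.377.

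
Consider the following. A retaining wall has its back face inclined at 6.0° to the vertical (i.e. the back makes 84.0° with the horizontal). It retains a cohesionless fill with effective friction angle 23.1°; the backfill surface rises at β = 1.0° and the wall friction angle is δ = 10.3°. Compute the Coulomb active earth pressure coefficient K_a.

0.448

K_a = sin²(α+φ) / [sin²α · sin(α−δ) · (1 + √{sin(φ+δ)sin(φ−β) / (sin(α−δ)sin(α+β))})²].
With α = 84.0°, φ = 23.1°, δ = 10.3°, β = 1.0°: K_a = 0.4481.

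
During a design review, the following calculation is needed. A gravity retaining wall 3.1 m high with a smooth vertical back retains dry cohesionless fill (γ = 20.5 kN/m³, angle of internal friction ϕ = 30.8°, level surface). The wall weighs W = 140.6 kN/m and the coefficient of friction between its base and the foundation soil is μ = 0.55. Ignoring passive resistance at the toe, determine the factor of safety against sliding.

2.43

K_a = tan²(45° − 30.8°/2) = 0.3227.
P_a = ½K_aγH² = 0.5×0.3227×20.5×3.1² = 31.79 kN/m, acting at H/3 = 1.033 m above the base.
FS_sliding = μW / P_a = 0.55×140.6 / 31.79 = 2.433.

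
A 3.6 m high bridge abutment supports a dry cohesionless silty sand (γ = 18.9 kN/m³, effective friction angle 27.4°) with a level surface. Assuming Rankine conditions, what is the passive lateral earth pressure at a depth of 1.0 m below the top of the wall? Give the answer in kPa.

K_p = (1 + sin φ)/(1 − sin φ) = 2.705.
σ_h = K_p γ z = 2.705 × 18.9 × 1.0 = 51.13 kPa.

51.1 kPa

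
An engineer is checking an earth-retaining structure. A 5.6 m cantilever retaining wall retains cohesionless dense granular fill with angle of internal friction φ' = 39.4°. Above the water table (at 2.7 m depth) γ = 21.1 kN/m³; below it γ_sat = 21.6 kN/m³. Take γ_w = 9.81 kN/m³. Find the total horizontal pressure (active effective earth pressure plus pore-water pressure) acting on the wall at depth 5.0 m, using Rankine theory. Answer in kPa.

K_a = (1 − sin φ)/(1 + sin φ) = 0.2234.
γ' = 21.6 − 9.81 = 11.79 kN/m³.
Effective vertical stress at 5.0 m: σ'_v = 21.1×2.7 + 11.79×2.30 = 84.09 kPa.
σ'_h = K_a σ'_v = 0.2234 × 84.09 = 18.79 kPa; u = γ_w × 2.30 = 22.56 kPa.
Total σ_h = 18.79 + 22.56 = 41.35 kPa.

41.4 kPa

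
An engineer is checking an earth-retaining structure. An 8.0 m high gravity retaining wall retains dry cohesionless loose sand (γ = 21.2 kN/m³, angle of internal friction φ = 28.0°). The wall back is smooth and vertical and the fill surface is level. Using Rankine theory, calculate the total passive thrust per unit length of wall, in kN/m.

K_p = tan²(45° + φ/2) = 2.770.
P_p = ½ K_p γ H² = 0.5 × 2.770 × 21.2 × 8.0² = 1879 kN/m.

1880 kN/m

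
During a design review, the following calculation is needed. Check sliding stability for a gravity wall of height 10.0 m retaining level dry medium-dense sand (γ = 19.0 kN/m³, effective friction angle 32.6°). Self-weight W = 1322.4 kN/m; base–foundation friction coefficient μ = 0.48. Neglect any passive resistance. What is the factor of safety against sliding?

K_a = tan²(45° − 32.6°/2) = 0.2997.
P_a = ½K_aγH² = 0.5×0.2997×19.0×10.0² = 284.8 kN/m, acting at H/3 = 3.333 m above the base.
FS_sliding = μW / P_a = 0.48×1322.4 / 284.8 = 2.229.

2.23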